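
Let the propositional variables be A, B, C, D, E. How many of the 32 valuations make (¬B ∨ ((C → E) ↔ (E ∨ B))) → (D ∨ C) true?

Initial set: {((¬B ∨ ((C → E) ↔ (E ∨ B))) → (D ∨ C))}.
((¬B ∨ ((C → E) ↔ (E ∨ B))) → (D ∨ C)): β-rule — branch into ¬(¬B ∨ ((C → E) ↔ (E ∨ B)))  //  (D ∨ C).
  branch 1 (add ¬(¬B ∨ ((C → E) ↔ (E ∨ B)))):
    ¬(¬B ∨ ((C → E) ↔ (E ∨ B))): α-rule — add ¬¬B, ¬((C → E) ↔ (E ∨ B)).
    ¬((C → E) ↔ (E ∨ B)): β-rule — branch into (C → E), ¬(E ∨ B)  //  ¬(C → E), (E ∨ B).
      branch 1.1 (add (C → E), ¬(E ∨ B)):
        ¬(E ∨ B): α-rule — add ¬E, ¬B.
        × closes — contains both B and ¬B.
      branch 1.2 (add ¬(C → E), (E ∨ B)):
        ¬(C → E): α-rule — add C, ¬E.
        (E ∨ B): β-rule — branch into E  //  B.
          branch 1.2.1 (add E):
            × closes — contains both E and ¬E.
          branch 1.2.2 (add B):
            ○ open, literals {B=1, C=1, E=0}.
  branch 2 (add (D ∨ C)):
    (D ∨ C): β-rule — branch into D  //  C.
      branch 2.1 (add D):
        ○ open, literals {D=1}.
      branch 2.2 (add C):
        ○ open, literals {C=1}.
2 branches closed, 3 open.
Each open branch fixes some atoms; the unmentioned ones are free. Counting distinct full assignments: branch {B=1, C=1, E=0} (A, D) contributes 4 new; branch {D=1} (A, B, C, E) contributes 14 new; branch {C=1} (A, B, D, E) contributes 6 new. Total: 24.

24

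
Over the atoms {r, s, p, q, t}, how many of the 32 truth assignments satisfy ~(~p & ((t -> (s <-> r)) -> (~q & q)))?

28

Initial set: {T ~(~p & ((t -> (s <-> r)) -> (~q & q)))}.
T ~(~p & ((t -> (s <-> r)) -> (~q & q))): β-rule — branch into F ~p  //  F ((t -> (s <-> r)) -> (~q & q)).
  branch 1 (add F ~p):
    ○ open, literals {p=true}.
  branch 2 (add F ((t -> (s <-> r)) -> (~q & q))):
    F ((t -> (s <-> r)) -> (~q & q)): α-rule — add T (t -> (s <-> r)), F (~q & q).
    T (t -> (s <-> r)): β-rule — branch into F t  //  T (s <-> r).
      branch 2.1 (add F t):
        F (~q & q): β-rule — branch into F ~q  //  F q.
          branch 2.1.1 (add F ~q):
            ○ open, literals {q=true, t=false}.
          branch 2.1.2 (add F q):
            ○ open, literals {q=false, t=false}.
      branch 2.2 (add T (s <-> r)):
        F (~q & q): β-rule — branch into F ~q  //  F q.
          branch 2.2.1 (add F ~q):
            T (s <-> r): β-rule — branch into T s, T r  //  F s, F r.
              branch 2.2.1.1 (add T s, T r):
                ○ open, literals {q=true, r=true, s=true}.
              branch 2.2.1.2 (add F s, F r):
                ○ open, literals {q=true, r=false, s=false}.
          branch 2.2.2 (add F q):
            T (s <-> r): β-rule — branch into T s, T r  //  F s, F r.
              branch 2.2.2.1 (add T s, T r):
                ○ open, literals {q=false, r=true, s=true}.
              branch 2.2.2.2 (add F s, F r):
                ○ open, literals {q=false, r=false, s=false}.
0 branches closed, 7 open.
Each open branch fixes some atoms; the unmentioned ones are free. Counting distinct full assignments: branch {p=true} (r, s, q, t) contributes 16 new; branch {q=true, t=false} (r, s, p) contributes 4 new; branch {q=false, t=false} (r, s, p) contributes 4 new; branch {q=true, r=true, s=true} (p, t) contributes 1 new; branch {q=true, r=false, s=false} (p, t) contributes 1 new; branch {q=false, r=true, s=true} (p, t) contributes 1 new; branch {q=false, r=false, s=false} (p, t) contributes 1 new. Total: 28.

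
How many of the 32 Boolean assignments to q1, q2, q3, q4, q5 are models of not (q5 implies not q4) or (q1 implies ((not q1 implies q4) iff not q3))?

Initial set: {(not (q5 implies not q4) or (q1 implies ((not q1 implies q4) iff not q3)))}.
(not (q5 implies not q4) or (q1 implies ((not q1 implies q4) iff not q3))): β-rule — branch into not (q5 implies not q4)  //  (q1 implies ((not q1 implies q4) iff not q3)).
  branch 1 (add not (q5 implies not q4)):
    not (q5 implies not q4): α-rule — add q5, not not q4.
    ○ open, literals {q4=T, q5=T}.
  branch 2 (add (q1 implies ((not q1 implies q4) iff not q3))):
    (q1 implies ((not q1 implies q4) iff not q3)): β-rule — branch into not q1  //  ((not q1 implies q4) iff not q3).
      branch 2.1 (add not q1):
        ○ open, literals {q1=F}.
      branch 2.2 (add ((not q1 implies q4) iff not q3)):
        ((not q1 implies q4) iff not q3): β-rule — branch into (not q1 implies q4), not q3  //  not (not q1 implies q4), not not q3.
          branch 2.2.1 (add (not q1 implies q4), not q3):
            (not q1 implies q4): β-rule — branch into not not q1  //  q4.
              branch 2.2.1.1 (add not not q1):
                ○ open, literals {q1=T, q3=F}.
              branch 2.2.1.2 (add q4):
                ○ open, literals {q3=F, q4=T}.
          branch 2.2.2 (add not (not q1 implies q4), not not q3):
            not (not q1 implies q4): α-rule — add not q1, not q4.
            ○ open, literals {q1=F, q3=T, q4=F}.
0 branches closed, 5 open.
Each open branch fixes some atoms; the unmentioned ones are free. Counting distinct full assignments: branch {q4=T, q5=T} (q1, q2, q3) contributes 8 new; branch {q1=F} (q2, q3, q4, q5) contributes 12 new; branch {q1=T, q3=F} (q2, q4, q5) contributes 6 new; branch {q3=F, q4=T} (q1, q2, q5) contributes 0 new; branch {q1=F, q3=T, q4=F} (q2, q5) contributes 0 new. Total: 26.

26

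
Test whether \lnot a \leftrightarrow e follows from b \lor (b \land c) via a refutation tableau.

No

Initial set: {T (b \lor (b \land c)); F (\lnot a \leftrightarrow e)}.
T (b \lor (b \land c)): β-rule — branch into T b  //  T (b \land c).
  branch 1 (add T b):
    F (\lnot a \leftrightarrow e): β-rule — branch into T \lnot a, F e  //  F \lnot a, T e.
      branch 1.1 (add T \lnot a, F e):
        ○ open, literals {a=F, b=T, e=F}.
      branch 1.2 (add F \lnot a, T e):
        ○ open, literals {a=T, b=T, e=T}.
  branch 2 (add T (b \land c)):
    T (b \land c): α-rule — add T b, T c.
    F (\lnot a \leftrightarrow e): β-rule — branch into T \lnot a, F e  //  F \lnot a, T e.
      branch 2.1 (add T \lnot a, F e):
        ○ open, literals {a=F, b=T, c=T, e=F}.
      branch 2.2 (add F \lnot a, T e):
        ○ open, literals {a=T, b=T, c=T, e=T}.
0 branches closed, 4 open.
An open branch gives a countermodel: a=F, b=T, e=F (unmentioned atoms arbitrary); the premises hold there but the conclusion fails.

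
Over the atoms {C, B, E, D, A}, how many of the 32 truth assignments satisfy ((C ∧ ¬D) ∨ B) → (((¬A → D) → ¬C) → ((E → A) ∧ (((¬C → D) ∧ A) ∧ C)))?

20

Initial set: {(((C ∧ ¬D) ∨ B) → (((¬A → D) → ¬C) → ((E → A) ∧ (((¬C → D) ∧ A) ∧ C))))}.
(((C ∧ ¬D) ∨ B) → (((¬A → D) → ¬C) → ((E → A) ∧ (((¬C → D) ∧ A) ∧ C)))): β-rule — branch into ¬((C ∧ ¬D) ∨ B)  //  (((¬A → D) → ¬C) → ((E → A) ∧ (((¬C → D) ∧ A) ∧ C))).
  branch 1 (add ¬((C ∧ ¬D) ∨ B)):
    ¬((C ∧ ¬D) ∨ B): α-rule — add ¬(C ∧ ¬D), ¬B.
    ¬(C ∧ ¬D): β-rule — branch into ¬C  //  ¬¬D.
      branch 1.1 (add ¬C):
        ○ open, literals {B=0, C=0}.
      branch 1.2 (add ¬¬D):
        ○ open, literals {B=0, D=1}.
  branch 2 (add (((¬A → D) → ¬C) → ((E → A) ∧ (((¬C → D) ∧ A) ∧ C)))):
    (((¬A → D) → ¬C) → ((E → A) ∧ (((¬C → D) ∧ A) ∧ C))): β-rule — branch into ¬((¬A → D) → ¬C)  //  ((E → A) ∧ (((¬C → D) ∧ A) ∧ C)).
      branch 2.1 (add ¬((¬A → D) → ¬C)):
        ¬((¬A → D) → ¬C): α-rule — add (¬A → D), ¬¬C.
        (¬A → D): β-rule — branch into ¬¬A  //  D.
          branch 2.1.1 (add ¬¬A):
            ○ open, literals {A=1, C=1}.
          branch 2.1.2 (add D):
            ○ open, literals {C=1, D=1}.
      branch 2.2 (add ((E → A) ∧ (((¬C → D) ∧ A) ∧ C))):
        ((E → A) ∧ (((¬C → D) ∧ A) ∧ C)): α-rule — add (E → A), (((¬C → D) ∧ A) ∧ C).
        (((¬C → D) ∧ A) ∧ C): α-rule — add ((¬C → D) ∧ A), C.
        ((¬C → D) ∧ A): α-rule — add (¬C → D), A.
        (E → A): β-rule — branch into ¬E  //  A.
          branch 2.2.1 (add ¬E):
            (¬C → D): β-rule — branch into ¬¬C  //  D.
              branch 2.2.1.1 (add ¬¬C):
                ○ open, literals {A=1, C=1, E=0}.
              branch 2.2.1.2 (add D):
                ○ open, literals {A=1, C=1, D=1, E=0}.
          branch 2.2.2 (add A):
            (¬C → D): β-rule — branch into ¬¬C  //  D.
              branch 2.2.2.1 (add ¬¬C):
                ○ open, literals {A=1, C=1}.
              branch 2.2.2.2 (add D):
                ○ open, literals {A=1, C=1, D=1}.
0 branches closed, 8 open.
Each open branch fixes some atoms; the unmentioned ones are free. Counting distinct full assignments: branch {B=0, C=0} (E, D, A) contributes 8 new; branch {B=0, D=1} (C, E, A) contributes 4 new; branch {A=1, C=1} (B, E, D) contributes 6 new; branch {C=1, D=1} (B, E, A) contributes 2 new; branch {A=1, C=1, E=0} (B, D) contributes 0 new; branch {A=1, C=1, D=1, E=0} (B) contributes 0 new; branch {A=1, C=1} (B, E, D) contributes 0 new; branch {A=1, C=1, D=1} (B, E) contributes 0 new. Total: 20.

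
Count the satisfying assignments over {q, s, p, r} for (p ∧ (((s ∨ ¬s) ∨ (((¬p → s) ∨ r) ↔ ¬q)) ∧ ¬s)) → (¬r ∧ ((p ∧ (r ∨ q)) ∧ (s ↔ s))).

13

Initial set: {((p ∧ (((s ∨ ¬s) ∨ (((¬p → s) ∨ r) ↔ ¬q)) ∧ ¬s)) → (¬r ∧ ((p ∧ (r ∨ q)) ∧ (s ↔ s))))}.
((p ∧ (((s ∨ ¬s) ∨ (((¬p → s) ∨ r) ↔ ¬q)) ∧ ¬s)) → (¬r ∧ ((p ∧ (r ∨ q)) ∧ (s ↔ s)))): β-rule — branch into ¬(p ∧ (((s ∨ ¬s) ∨ (((¬p → s) ∨ r) ↔ ¬q)) ∧ ¬s))  //  (¬r ∧ ((p ∧ (r ∨ q)) ∧ (s ↔ s))).
  branch 1 (add ¬(p ∧ (((s ∨ ¬s) ∨ (((¬p → s) ∨ r) ↔ ¬q)) ∧ ¬s))):
    ¬(p ∧ (((s ∨ ¬s) ∨ (((¬p → s) ∨ r) ↔ ¬q)) ∧ ¬s)): β-rule — branch into ¬p  //  ¬(((s ∨ ¬s) ∨ (((¬p → s) ∨ r) ↔ ¬q)) ∧ ¬s).
      branch 1.1 (add ¬p):
        ○ open, literals {p=false}.
      branch 1.2 (add ¬(((s ∨ ¬s) ∨ (((¬p → s) ∨ r) ↔ ¬q)) ∧ ¬s)):
        ¬(((s ∨ ¬s) ∨ (((¬p → s) ∨ r) ↔ ¬q)) ∧ ¬s): β-rule — branch into ¬((s ∨ ¬s) ∨ (((¬p → s) ∨ r) ↔ ¬q))  //  ¬¬s.
          branch 1.2.1 (add ¬((s ∨ ¬s) ∨ (((¬p → s) ∨ r) ↔ ¬q))):
            ¬((s ∨ ¬s) ∨ (((¬p → s) ∨ r) ↔ ¬q)): α-rule — add ¬(s ∨ ¬s), ¬(((¬p → s) ∨ r) ↔ ¬q).
            ¬(s ∨ ¬s): α-rule — add ¬s, ¬¬s.
            × closes — contains both s and ¬s.
          branch 1.2.2 (add ¬¬s):
            ○ open, literals {s=true}.
  branch 2 (add (¬r ∧ ((p ∧ (r ∨ q)) ∧ (s ↔ s)))):
    (¬r ∧ ((p ∧ (r ∨ q)) ∧ (s ↔ s))): α-rule — add ¬r, ((p ∧ (r ∨ q)) ∧ (s ↔ s)).
    ((p ∧ (r ∨ q)) ∧ (s ↔ s)): α-rule — add (p ∧ (r ∨ q)), (s ↔ s).
    (p ∧ (r ∨ q)): α-rule — add p, (r ∨ q).
    (s ↔ s): β-rule — branch into s, s  //  ¬s, ¬s.
      branch 2.1 (add s, s):
        (r ∨ q): β-rule — branch into r  //  q.
          branch 2.1.1 (add r):
            × closes — contains both r and ¬r.
          branch 2.1.2 (add q):
            ○ open, literals {p=true, q=true, r=false, s=true}.
      branch 2.2 (add ¬s, ¬s):
        (r ∨ q): β-rule — branch into r  //  q.
          branch 2.2.1 (add r):
            × closes — contains both r and ¬r.
          branch 2.2.2 (add q):
            ○ open, literals {p=true, q=true, r=false, s=false}.
3 branches closed, 4 open.
Each open branch fixes some atoms; the unmentioned ones are free. Counting distinct full assignments: branch {p=false} (q, s, r) contributes 8 new; branch {s=true} (q, p, r) contributes 4 new; branch {p=true, q=true, r=false, s=true} (none free) contributes 0 new; branch {p=true, q=true, r=false, s=false} (none free) contributes 1 new. Total: 13.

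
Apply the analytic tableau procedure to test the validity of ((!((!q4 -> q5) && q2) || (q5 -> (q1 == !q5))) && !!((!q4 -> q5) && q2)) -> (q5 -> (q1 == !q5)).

Assume the negation and expand:
Initial set: {F (((!((!q4 -> q5) && q2) || (q5 -> (q1 == !q5))) && !!((!q4 -> q5) && q2)) -> (q5 -> (q1 == !q5)))}.
F (((!((!q4 -> q5) && q2) || (q5 -> (q1 == !q5))) && !!((!q4 -> q5) && q2)) -> (q5 -> (q1 == !q5))): α-rule — add T ((!((!q4 -> q5) && q2) || (q5 -> (q1 == !q5))) && !!((!q4 -> q5) && q2)), F (q5 -> (q1 == !q5)).
T ((!((!q4 -> q5) && q2) || (q5 -> (q1 == !q5))) && !!((!q4 -> q5) && q2)): α-rule — add T (!((!q4 -> q5) && q2) || (q5 -> (q1 == !q5))), T !!((!q4 -> q5) && q2).
F (q5 -> (q1 == !q5)): α-rule — add T q5, F (q1 == !q5).
T !!((!q4 -> q5) && q2): drop double negation, giving T ((!q4 -> q5) && q2).
T ((!q4 -> q5) && q2): α-rule — add T (!q4 -> q5), T q2.
T (!((!q4 -> q5) && q2) || (q5 -> (q1 == !q5))): β-rule — branch into T !((!q4 -> q5) && q2)  //  T (q5 -> (q1 == !q5)).
  branch 1 (add T !((!q4 -> q5) && q2)):
    F (q1 == !q5): β-rule — branch into T q1, F !q5  //  F q1, T !q5.
      branch 1.1 (add T q1, F !q5):
        T (!q4 -> q5): β-rule — branch into F !q4  //  T q5.
          branch 1.1.1 (add F !q4):
            T !((!q4 -> q5) && q2): β-rule — branch into F (!q4 -> q5)  //  F q2.
              branch 1.1.1.1 (add F (!q4 -> q5)):
                F (!q4 -> q5): α-rule — add T !q4, F q5.
                × closes — contains both q4 and !q4.
              branch 1.1.1.2 (add F q2):
                × closes — contains both q2 and !q2.
          branch 1.1.2 (add T q5):
            T !((!q4 -> q5) && q2): β-rule — branch into F (!q4 -> q5)  //  F q2.
              branch 1.1.2.1 (add F (!q4 -> q5)):
                F (!q4 -> q5): α-rule — add T !q4, F q5.
                × closes — contains both q5 and !q5.
              branch 1.1.2.2 (add F q2):
                × closes — contains both q2 and !q2.
      branch 1.2 (add F q1, T !q5):
        × closes — contains both q5 and !q5.
  branch 2 (add T (q5 -> (q1 == !q5))):
    F (q1 == !q5): β-rule — branch into T q1, F !q5  //  F q1, T !q5.
      branch 2.1 (add T q1, F !q5):
        T (!q4 -> q5): β-rule — branch into F !q4  //  T q5.
          branch 2.1.1 (add F !q4):
            T (q5 -> (q1 == !q5)): β-rule — branch into F q5  //  T (q1 == !q5).
              branch 2.1.1.1 (add F q5):
                × closes — contains both q5 and !q5.
              branch 2.1.1.2 (add T (q1 == !q5)):
                T (q1 == !q5): β-rule — branch into T q1, T !q5  //  F q1, F !q5.
                  branch 2.1.1.2.1 (add T q1, T !q5):
                    × closes — contains both q5 and !q5.
                  branch 2.1.1.2.2 (add F q1, F !q5):
                    × closes — contains both q1 and !q1.
          branch 2.1.2 (add T q5):
            T (q5 -> (q1 == !q5)): β-rule — branch into F q5  //  T (q1 == !q5).
              branch 2.1.2.1 (add F q5):
                × closes — contains both q5 and !q5.
              branch 2.1.2.2 (add T (q1 == !q5)):
                T (q1 == !q5): β-rule — branch into T q1, T !q5  //  F q1, F !q5.
                  branch 2.1.2.2.1 (add T q1, T !q5):
                    × closes — contains both q5 and !q5.
                  branch 2.1.2.2.2 (add F q1, F !q5):
                    × closes — contains both q1 and !q1.
      branch 2.2 (add F q1, T !q5):
        × closes — contains both q5 and !q5.
All 12 branches close.
Every branch closed, so the negation is unsatisfiable and the formula is valid.

Valid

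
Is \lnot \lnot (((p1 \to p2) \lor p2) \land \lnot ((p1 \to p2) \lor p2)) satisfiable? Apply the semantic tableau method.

Unsatisfiable

Initial set: {\lnot \lnot (((p1 \to p2) \lor p2) \land \lnot ((p1 \to p2) \lor p2))}.
\lnot \lnot (((p1 \to p2) \lor p2) \land \lnot ((p1 \to p2) \lor p2)): drop double negation, giving (((p1 \to p2) \lor p2) \land \lnot ((p1 \to p2) \lor p2)).
(((p1 \to p2) \lor p2) \land \lnot ((p1 \to p2) \lor p2)): α-rule — add ((p1 \to p2) \lor p2), \lnot ((p1 \to p2) \lor p2).
\lnot ((p1 \to p2) \lor p2): α-rule — add \lnot (p1 \to p2), \lnot p2.
\lnot (p1 \to p2): α-rule — add p1, \lnot p2.
((p1 \to p2) \lor p2): β-rule — branch into (p1 \to p2)  //  p2.
  branch 1 (add (p1 \to p2)):
    (p1 \to p2): β-rule — branch into \lnot p1  //  p2.
      branch 1.1 (add \lnot p1):
        × closes — contains both p1 and \lnot p1.
      branch 1.2 (add p2):
        × closes — contains both p2 and \lnot p2.
  branch 2 (add p2):
    × closes — contains both p2 and \lnot p2.
All 3 branches close.
Every branch closed; the formula is unsatisfiable.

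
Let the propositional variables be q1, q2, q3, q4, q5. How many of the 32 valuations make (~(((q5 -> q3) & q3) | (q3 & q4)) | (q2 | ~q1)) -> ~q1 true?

20

Initial set: {((~(((q5 -> q3) & q3) | (q3 & q4)) | (q2 | ~q1)) -> ~q1)}.
((~(((q5 -> q3) & q3) | (q3 & q4)) | (q2 | ~q1)) -> ~q1): β-rule — branch into ~(~(((q5 -> q3) & q3) | (q3 & q4)) | (q2 | ~q1))  //  ~q1.
  branch 1 (add ~(~(((q5 -> q3) & q3) | (q3 & q4)) | (q2 | ~q1))):
    ~(~(((q5 -> q3) & q3) | (q3 & q4)) | (q2 | ~q1)): α-rule — add ~~(((q5 -> q3) & q3) | (q3 & q4)), ~(q2 | ~q1).
    ~(q2 | ~q1): α-rule — add ~q2, ~~q1.
    ~~(((q5 -> q3) & q3) | (q3 & q4)): β-rule — branch into ((q5 -> q3) & q3)  //  (q3 & q4).
      branch 1.1 (add ((q5 -> q3) & q3)):
        ((q5 -> q3) & q3): α-rule — add (q5 -> q3), q3.
        (q5 -> q3): β-rule — branch into ~q5  //  q3.
          branch 1.1.1 (add ~q5):
            ○ open, literals {q1=1, q2=0, q3=1, q5=0}.
          branch 1.1.2 (add q3):
            ○ open, literals {q1=1, q2=0, q3=1}.
      branch 1.2 (add (q3 & q4)):
        (q3 & q4): α-rule — add q3, q4.
        ○ open, literals {q1=1, q2=0, q3=1, q4=1}.
  branch 2 (add ~q1):
    ○ open, literals {q1=0}.
0 branches closed, 4 open.
Each open branch fixes some atoms; the unmentioned ones are free. Counting distinct full assignments: branch {q1=1, q2=0, q3=1, q5=0} (q4) contributes 2 new; branch {q1=1, q2=0, q3=1} (q4, q5) contributes 2 new; branch {q1=1, q2=0, q3=1, q4=1} (q5) contributes 0 new; branch {q1=0} (q2, q3, q4, q5) contributes 16 new. Total: 20.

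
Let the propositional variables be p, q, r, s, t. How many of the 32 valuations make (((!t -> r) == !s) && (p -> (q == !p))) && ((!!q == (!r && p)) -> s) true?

Initial set: {((((!t -> r) == !s) && (p -> (q == !p))) && ((!!q == (!r && p)) -> s))}.
((((!t -> r) == !s) && (p -> (q == !p))) && ((!!q == (!r && p)) -> s)): α-rule — add (((!t -> r) == !s) && (p -> (q == !p))), ((!!q == (!r && p)) -> s).
(((!t -> r) == !s) && (p -> (q == !p))): α-rule — add ((!t -> r) == !s), (p -> (q == !p)).
((!!q == (!r && p)) -> s): β-rule — branch into !(!!q == (!r && p))  //  s.
  branch 1 (add !(!!q == (!r && p))):
    ((!t -> r) == !s): β-rule — branch into (!t -> r), !s  //  !(!t -> r), !!s.
      branch 1.1 (add (!t -> r), !s):
        (p -> (q == !p)): β-rule — branch into !p  //  (q == !p).
          branch 1.1.1 (add !p):
            !(!!q == (!r && p)): β-rule — branch into !!q, !(!r && p)  //  !!!q, (!r && p).
              branch 1.1.1.1 (add !!q, !(!r && p)):
                !!q: drop double negation, giving q.
                (!t -> r): β-rule — branch into !!t  //  r.
                  branch 1.1.1.1.1 (add !!t):
                    !(!r && p): β-rule — branch into !!r  //  !p.
                      branch 1.1.1.1.1.1 (add !!r):
                        ○ open, literals {p=F, q=T, r=T, s=F, t=T}.
                      branch 1.1.1.1.1.2 (add !p):
                        ○ open, literals {p=F, q=T, s=F, t=T}.
                  branch 1.1.1.1.2 (add r):
                    !(!r && p): β-rule — branch into !!r  //  !p.
                      branch 1.1.1.1.2.1 (add !!r):
                        ○ open, literals {p=F, q=T, r=T, s=F}.
                      branch 1.1.1.1.2.2 (add !p):
                        ○ open, literals {p=F, q=T, r=T, s=F}.
              branch 1.1.1.2 (add !!!q, (!r && p)):
                !!!q: drop double negation, giving !q.
                (!r && p): α-rule — add !r, p.
                × closes — contains both p and !p.
          branch 1.1.2 (add (q == !p)):
            !(!!q == (!r && p)): β-rule — branch into !!q, !(!r && p)  //  !!!q, (!r && p).
              branch 1.1.2.1 (add !!q, !(!r && p)):
                !!q: drop double negation, giving q.
                (!t -> r): β-rule — branch into !!t  //  r.
                  branch 1.1.2.1.1 (add !!t):
                    (q == !p): β-rule — branch into q, !p  //  !q, !!p.
                      branch 1.1.2.1.1.1 (add q, !p):
                        !(!r && p): β-rule — branch into !!r  //  !p.
                          branch 1.1.2.1.1.1.1 (add !!r):
                            ○ open, literals {p=F, q=T, r=T, s=F, t=T}.
                          branch 1.1.2.1.1.1.2 (add !p):
                            ○ open, literals {p=F, q=T, s=F, t=T}.
                      branch 1.1.2.1.1.2 (add !q, !!p):
                        × closes — contains both q and !q.
                  branch 1.1.2.1.2 (add r):
                    (q == !p): β-rule — branch into q, !p  //  !q, !!p.
                      branch 1.1.2.1.2.1 (add q, !p):
                        !(!r && p): β-rule — branch into !!r  //  !p.
                          branch 1.1.2.1.2.1.1 (add !!r):
                            ○ open, literals {p=F, q=T, r=T, s=F}.
                          branch 1.1.2.1.2.1.2 (add !p):
                            ○ open, literals {p=F, q=T, r=T, s=F}.
                      branch 1.1.2.1.2.2 (add !q, !!p):
                        × closes — contains both q and !q.
              branch 1.1.2.2 (add !!!q, (!r && p)):
                !!!q: drop double negation, giving !q.
                (!r && p): α-rule — add !r, p.
                (!t -> r): β-rule — branch into !!t  //  r.
                  branch 1.1.2.2.1 (add !!t):
                    (q == !p): β-rule — branch into q, !p  //  !q, !!p.
                      branch 1.1.2.2.1.1 (add q, !p):
                        × closes — contains both q and !q.
                      branch 1.1.2.2.1.2 (add !q, !!p):
                        ○ open, literals {p=T, q=F, r=F, s=F, t=T}.
                  branch 1.1.2.2.2 (add r):
                    × closes — contains both r and !r.
      branch 1.2 (add !(!t -> r), !!s):
        !(!t -> r): α-rule — add !t, !r.
        (p -> (q == !p)): β-rule — branch into !p  //  (q == !p).
          branch 1.2.1 (add !p):
            !(!!q == (!r && p)): β-rule — branch into !!q, !(!r && p)  //  !!!q, (!r && p).
              branch 1.2.1.1 (add !!q, !(!r && p)):
                !!q: drop double negation, giving q.
                !(!r && p): β-rule — branch into !!r  //  !p.
                  branch 1.2.1.1.1 (add !!r):
                    × closes — contains both r and !r.
                  branch 1.2.1.1.2 (add !p):
                    ○ open, literals {p=F, q=T, r=F, s=T, t=F}.
              branch 1.2.1.2 (add !!!q, (!r && p)):
                !!!q: drop double negation, giving !q.
                (!r && p): α-rule — add !r, p.
                × closes — contains both p and !p.
          branch 1.2.2 (add (q == !p)):
            !(!!q == (!r && p)): β-rule — branch into !!q, !(!r && p)  //  !!!q, (!r && p).
              branch 1.2.2.1 (add !!q, !(!r && p)):
                !!q: drop double negation, giving q.
                (q == !p): β-rule — branch into q, !p  //  !q, !!p.
                  branch 1.2.2.1.1 (add q, !p):
                    !(!r && p): β-rule — branch into !!r  //  !p.
                      branch 1.2.2.1.1.1 (add !!r):
                        × closes — contains both r and !r.
                      branch 1.2.2.1.1.2 (add !p):
                        ○ open, literals {p=F, q=T, r=F, s=T, t=F}.
                  branch 1.2.2.1.2 (add !q, !!p):
                    × closes — contains both q and !q.
              branch 1.2.2.2 (add !!!q, (!r && p)):
                !!!q: drop double negation, giving !q.
                (!r && p): α-rule — add !r, p.
                (q == !p): β-rule — branch into q, !p  //  !q, !!p.
                  branch 1.2.2.2.1 (add q, !p):
                    × closes — contains both q and !q.
                  branch 1.2.2.2.2 (add !q, !!p):
                    ○ open, literals {p=T, q=F, r=F, s=T, t=F}.
  branch 2 (add s):
    ((!t -> r) == !s): β-rule — branch into (!t -> r), !s  //  !(!t -> r), !!s.
      branch 2.1 (add (!t -> r), !s):
        × closes — contains both s and !s.
      branch 2.2 (add !(!t -> r), !!s):
        !(!t -> r): α-rule — add !t, !r.
        (p -> (q == !p)): β-rule — branch into !p  //  (q == !p).
          branch 2.2.1 (add !p):
            ○ open, literals {p=F, r=F, s=T, t=F}.
          branch 2.2.2 (add (q == !p)):
            (q == !p): β-rule — branch into q, !p  //  !q, !!p.
              branch 2.2.2.1 (add q, !p):
                ○ open, literals {p=F, q=T, r=F, s=T, t=F}.
              branch 2.2.2.2 (add !q, !!p):
                ○ open, literals {p=T, q=F, r=F, s=T, t=F}.
11 branches closed, 15 open.
Each open branch fixes some atoms; the unmentioned ones are free. Counting distinct full assignments: branch {p=F, q=T, r=T, s=F, t=T} (none free) contributes 1 new; branch {p=F, q=T, s=F, t=T} (r) contributes 1 new; branch {p=F, q=T, r=T, s=F} (t) contributes 1 new; branch {p=F, q=T, r=T, s=F} (t) contributes 0 new; branch {p=F, q=T, r=T, s=F, t=T} (none free) contributes 0 new; branch {p=F, q=T, s=F, t=T} (r) contributes 0 new; branch {p=F, q=T, r=T, s=F} (t) contributes 0 new; branch {p=F, q=T, r=T, s=F} (t) contributes 0 new; branch {p=T, q=F, r=F, s=F, t=T} (none free) contributes 1 new; branch {p=F, q=T, r=F, s=T, t=F} (none free) contributes 1 new; branch {p=F, q=T, r=F, s=T, t=F} (none free) contributes 0 new; branch {p=T, q=F, r=F, s=T, t=F} (none free) contributes 1 new; branch {p=F, r=F, s=T, t=F} (q) contributes 1 new; branch {p=F, q=T, r=F, s=T, t=F} (none free) contributes 0 new; branch {p=T, q=F, r=F, s=T, t=F} (none free) contributes 0 new. Total: 7.

7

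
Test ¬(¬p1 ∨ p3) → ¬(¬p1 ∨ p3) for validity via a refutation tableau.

Valid

Assume the negation and expand:
Initial set: {¬(¬(¬p1 ∨ p3) → ¬(¬p1 ∨ p3))}.
¬(¬(¬p1 ∨ p3) → ¬(¬p1 ∨ p3)): α-rule — add ¬(¬p1 ∨ p3), ¬¬(¬p1 ∨ p3).
¬(¬p1 ∨ p3): α-rule — add ¬¬p1, ¬p3.
¬¬(¬p1 ∨ p3): β-rule — branch into ¬p1  //  p3.
  branch 1 (add ¬p1):
    × closes — contains both p1 and ¬p1.
  branch 2 (add p3):
    × closes — contains both p3 and ¬p3.
All 2 branches close.
Every branch closed, so the negation is unsatisfiable and the formula is valid.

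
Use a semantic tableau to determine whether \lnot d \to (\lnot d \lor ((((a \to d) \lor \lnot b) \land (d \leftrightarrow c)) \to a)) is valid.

Assume the negation and expand:
Initial set: {\lnot (\lnot d \to (\lnot d \lor ((((a \to d) \lor \lnot b) \land (d \leftrightarrow c)) \to a)))}.
\lnot (\lnot d \to (\lnot d \lor ((((a \to d) \lor \lnot b) \land (d \leftrightarrow c)) \to a))): α-rule — add \lnot d, \lnot (\lnot d \lor ((((a \to d) \lor \lnot b) \land (d \leftrightarrow c)) \to a)).
\lnot (\lnot d \lor ((((a \to d) \lor \lnot b) \land (d \leftrightarrow c)) \to a)): α-rule — add \lnot \lnot d, \lnot ((((a \to d) \lor \lnot b) \land (d \leftrightarrow c)) \to a).
× closes — contains both d and \lnot d.
All 1 branch closes.
Every branch closed, so the negation is unsatisfiable and the formula is valid.

Valid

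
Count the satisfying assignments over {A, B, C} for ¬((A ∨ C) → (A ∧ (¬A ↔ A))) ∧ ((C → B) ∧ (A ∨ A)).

Initial set: {(¬((A ∨ C) → (A ∧ (¬A ↔ A))) ∧ ((C → B) ∧ (A ∨ A)))}.
(¬((A ∨ C) → (A ∧ (¬A ↔ A))) ∧ ((C → B) ∧ (A ∨ A))): α-rule — add ¬((A ∨ C) → (A ∧ (¬A ↔ A))), ((C → B) ∧ (A ∨ A)).
¬((A ∨ C) → (A ∧ (¬A ↔ A))): α-rule — add (A ∨ C), ¬(A ∧ (¬A ↔ A)).
((C → B) ∧ (A ∨ A)): α-rule — add (C → B), (A ∨ A).
(A ∨ C): β-rule — branch into A  //  C.
  branch 1 (add A):
    ¬(A ∧ (¬A ↔ A)): β-rule — branch into ¬A  //  ¬(¬A ↔ A).
      branch 1.1 (add ¬A):
        × closes — contains both A and ¬A.
      branch 1.2 (add ¬(¬A ↔ A)):
        (C → B): β-rule — branch into ¬C  //  B.
          branch 1.2.1 (add ¬C):
            (A ∨ A): β-rule — branch into A  //  A.
              branch 1.2.1.1 (add A):
                ¬(¬A ↔ A): β-rule — branch into ¬A, ¬A  //  ¬¬A, A.
                  branch 1.2.1.1.1 (add ¬A, ¬A):
                    × closes — contains both A and ¬A.
                  branch 1.2.1.1.2 (add ¬¬A, A):
                    ○ open, literals {A=1, C=0}.
              branch 1.2.1.2 (add A):
                ¬(¬A ↔ A): β-rule — branch into ¬A, ¬A  //  ¬¬A, A.
                  branch 1.2.1.2.1 (add ¬A, ¬A):
                    × closes — contains both A and ¬A.
                  branch 1.2.1.2.2 (add ¬¬A, A):
                    ○ open, literals {A=1, C=0}.
          branch 1.2.2 (add B):
            (A ∨ A): β-rule — branch into A  //  A.
              branch 1.2.2.1 (add A):
                ¬(¬A ↔ A): β-rule — branch into ¬A, ¬A  //  ¬¬A, A.
                  branch 1.2.2.1.1 (add ¬A, ¬A):
                    × closes — contains both A and ¬A.
                  branch 1.2.2.1.2 (add ¬¬A, A):
                    ○ open, literals {A=1, B=1}.
              branch 1.2.2.2 (add A):
                ¬(¬A ↔ A): β-rule — branch into ¬A, ¬A  //  ¬¬A, A.
                  branch 1.2.2.2.1 (add ¬A, ¬A):
                    × closes — contains both A and ¬A.
                  branch 1.2.2.2.2 (add ¬¬A, A):
                    ○ open, literals {A=1, B=1}.
  branch 2 (add C):
    ¬(A ∧ (¬A ↔ A)): β-rule — branch into ¬A  //  ¬(¬A ↔ A).
      branch 2.1 (add ¬A):
        (C → B): β-rule — branch into ¬C  //  B.
          branch 2.1.1 (add ¬C):
            × closes — contains both C and ¬C.
          branch 2.1.2 (add B):
            (A ∨ A): β-rule — branch into A  //  A.
              branch 2.1.2.1 (add A):
                × closes — contains both A and ¬A.
              branch 2.1.2.2 (add A):
                × closes — contains both A and ¬A.
      branch 2.2 (add ¬(¬A ↔ A)):
        (C → B): β-rule — branch into ¬C  //  B.
          branch 2.2.1 (add ¬C):
            × closes — contains both C and ¬C.
          branch 2.2.2 (add B):
            (A ∨ A): β-rule — branch into A  //  A.
              branch 2.2.2.1 (add A):
                ¬(¬A ↔ A): β-rule — branch into ¬A, ¬A  //  ¬¬A, A.
                  branch 2.2.2.1.1 (add ¬A, ¬A):
                    × closes — contains both A and ¬A.
                  branch 2.2.2.1.2 (add ¬¬A, A):
                    ○ open, literals {A=1, B=1, C=1}.
              branch 2.2.2.2 (add A):
                ¬(¬A ↔ A): β-rule — branch into ¬A, ¬A  //  ¬¬A, A.
                  branch 2.2.2.2.1 (add ¬A, ¬A):
                    × closes — contains both A and ¬A.
                  branch 2.2.2.2.2 (add ¬¬A, A):
                    ○ open, literals {A=1, B=1, C=1}.
11 branches closed, 6 open.
Each open branch fixes some atoms; the unmentioned ones are free. Counting distinct full assignments: branch {A=1, C=0} (B) contributes 2 new; branch {A=1, C=0} (B) contributes 0 new; branch {A=1, B=1} (C) contributes 1 new; branch {A=1, B=1} (C) contributes 0 new; branch {A=1, B=1, C=1} (none free) contributes 0 new; branch {A=1, B=1, C=1} (none free) contributes 0 new. Total: 3.

3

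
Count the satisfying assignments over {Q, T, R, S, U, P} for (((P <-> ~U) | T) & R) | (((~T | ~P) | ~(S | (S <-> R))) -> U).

48

Initial set: {((((P <-> ~U) | T) & R) | (((~T | ~P) | ~(S | (S <-> R))) -> U))}.
((((P <-> ~U) | T) & R) | (((~T | ~P) | ~(S | (S <-> R))) -> U)): β-rule — branch into (((P <-> ~U) | T) & R)  //  (((~T | ~P) | ~(S | (S <-> R))) -> U).
  branch 1 (add (((P <-> ~U) | T) & R)):
    (((P <-> ~U) | T) & R): α-rule — add ((P <-> ~U) | T), R.
    ((P <-> ~U) | T): β-rule — branch into (P <-> ~U)  //  T.
      branch 1.1 (add (P <-> ~U)):
        (P <-> ~U): β-rule — branch into P, ~U  //  ~P, ~~U.
          branch 1.1.1 (add P, ~U):
            ○ open, literals {P=true, R=true, U=false}.
          branch 1.1.2 (add ~P, ~~U):
            ○ open, literals {P=false, R=true, U=true}.
      branch 1.2 (add T):
        ○ open, literals {R=true, T=true}.
  branch 2 (add (((~T | ~P) | ~(S | (S <-> R))) -> U)):
    (((~T | ~P) | ~(S | (S <-> R))) -> U): β-rule — branch into ~((~T | ~P) | ~(S | (S <-> R)))  //  U.
      branch 2.1 (add ~((~T | ~P) | ~(S | (S <-> R)))):
        ~((~T | ~P) | ~(S | (S <-> R))): α-rule — add ~(~T | ~P), ~~(S | (S <-> R)).
        ~(~T | ~P): α-rule — add ~~T, ~~P.
        ~~(S | (S <-> R)): β-rule — branch into S  //  (S <-> R).
          branch 2.1.1 (add S):
            ○ open, literals {P=true, S=true, T=true}.
          branch 2.1.2 (add (S <-> R)):
            (S <-> R): β-rule — branch into S, R  //  ~S, ~R.
              branch 2.1.2.1 (add S, R):
                ○ open, literals {P=true, R=true, S=true, T=true}.
              branch 2.1.2.2 (add ~S, ~R):
                ○ open, literals {P=true, R=false, S=false, T=true}.
      branch 2.2 (add U):
        ○ open, literals {U=true}.
0 branches closed, 7 open.
Each open branch fixes some atoms; the unmentioned ones are free. Counting distinct full assignments: branch {P=true, R=true, U=false} (Q, T, S) contributes 8 new; branch {P=false, R=true, U=true} (Q, T, S) contributes 8 new; branch {R=true, T=true} (Q, S, U, P) contributes 8 new; branch {P=true, S=true, T=true} (Q, R, U) contributes 4 new; branch {P=true, R=true, S=true, T=true} (Q, U) contributes 0 new; branch {P=true, R=false, S=false, T=true} (Q, U) contributes 4 new; branch {U=true} (Q, T, R, S, P) contributes 16 new. Total: 48.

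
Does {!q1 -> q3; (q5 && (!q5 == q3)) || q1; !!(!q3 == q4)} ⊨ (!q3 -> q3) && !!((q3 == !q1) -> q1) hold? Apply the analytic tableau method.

Initial set: {T (!q1 -> q3); T ((q5 && (!q5 == q3)) || q1); T !!(!q3 == q4); F ((!q3 -> q3) && !!((q3 == !q1) -> q1))}.
T !!(!q3 == q4): drop double negation, giving T (!q3 == q4).
T (!q1 -> q3): β-rule — branch into F !q1  //  T q3.
  branch 1 (add F !q1):
    T ((q5 && (!q5 == q3)) || q1): β-rule — branch into T (q5 && (!q5 == q3))  //  T q1.
      branch 1.1 (add T (q5 && (!q5 == q3))):
        T (q5 && (!q5 == q3)): α-rule — add T q5, T (!q5 == q3).
        F ((!q3 -> q3) && !!((q3 == !q1) -> q1)): β-rule — branch into F (!q3 -> q3)  //  F !!((q3 == !q1) -> q1).
          branch 1.1.1 (add F (!q3 -> q3)):
            F (!q3 -> q3): α-rule — add T !q3, F q3.
            T (!q3 == q4): β-rule — branch into T !q3, T q4  //  F !q3, F q4.
              branch 1.1.1.1 (add T !q3, T q4):
                T (!q5 == q3): β-rule — branch into T !q5, T q3  //  F !q5, F q3.
                  branch 1.1.1.1.1 (add T !q5, T q3):
                    × closes — contains both q5 and !q5.
                  branch 1.1.1.1.2 (add F !q5, F q3):
                    ○ open, literals {q1=1, q3=0, q4=1, q5=1}.
              branch 1.1.1.2 (add F !q3, F q4):
                × closes — contains both q3 and !q3.
          branch 1.1.2 (add F !!((q3 == !q1) -> q1)):
            F !!((q3 == !q1) -> q1): drop double negation, giving F ((q3 == !q1) -> q1).
            F ((q3 == !q1) -> q1): α-rule — add T (q3 == !q1), F q1.
            × closes — contains both q1 and !q1.
      branch 1.2 (add T q1):
        F ((!q3 -> q3) && !!((q3 == !q1) -> q1)): β-rule — branch into F (!q3 -> q3)  //  F !!((q3 == !q1) -> q1).
          branch 1.2.1 (add F (!q3 -> q3)):
            F (!q3 -> q3): α-rule — add T !q3, F q3.
            T (!q3 == q4): β-rule — branch into T !q3, T q4  //  F !q3, F q4.
              branch 1.2.1.1 (add T !q3, T q4):
                ○ open, literals {q1=1, q3=0, q4=1}.
              branch 1.2.1.2 (add F !q3, F q4):
                × closes — contains both q3 and !q3.
          branch 1.2.2 (add F !!((q3 == !q1) -> q1)):
            F !!((q3 == !q1) -> q1): drop double negation, giving F ((q3 == !q1) -> q1).
            F ((q3 == !q1) -> q1): α-rule — add T (q3 == !q1), F q1.
            × closes — contains both q1 and !q1.
  branch 2 (add T q3):
    T ((q5 && (!q5 == q3)) || q1): β-rule — branch into T (q5 && (!q5 == q3))  //  T q1.
      branch 2.1 (add T (q5 && (!q5 == q3))):
        T (q5 && (!q5 == q3)): α-rule — add T q5, T (!q5 == q3).
        F ((!q3 -> q3) && !!((q3 == !q1) -> q1)): β-rule — branch into F (!q3 -> q3)  //  F !!((q3 == !q1) -> q1).
          branch 2.1.1 (add F (!q3 -> q3)):
            F (!q3 -> q3): α-rule — add T !q3, F q3.
            × closes — contains both q3 and !q3.
          branch 2.1.2 (add F !!((q3 == !q1) -> q1)):
            F !!((q3 == !q1) -> q1): drop double negation, giving F ((q3 == !q1) -> q1).
            F ((q3 == !q1) -> q1): α-rule — add T (q3 == !q1), F q1.
            T (!q3 == q4): β-rule — branch into T !q3, T q4  //  F !q3, F q4.
              branch 2.1.2.1 (add T !q3, T q4):
                × closes — contains both q3 and !q3.
              branch 2.1.2.2 (add F !q3, F q4):
                T (!q5 == q3): β-rule — branch into T !q5, T q3  //  F !q5, F q3.
                  branch 2.1.2.2.1 (add T !q5, T q3):
                    × closes — contains both q5 and !q5.
                  branch 2.1.2.2.2 (add F !q5, F q3):
                    × closes — contains both q3 and !q3.
      branch 2.2 (add T q1):
        F ((!q3 -> q3) && !!((q3 == !q1) -> q1)): β-rule — branch into F (!q3 -> q3)  //  F !!((q3 == !q1) -> q1).
          branch 2.2.1 (add F (!q3 -> q3)):
            F (!q3 -> q3): α-rule — add T !q3, F q3.
            × closes — contains both q3 and !q3.
          branch 2.2.2 (add F !!((q3 == !q1) -> q1)):
            F !!((q3 == !q1) -> q1): drop double negation, giving F ((q3 == !q1) -> q1).
            F ((q3 == !q1) -> q1): α-rule — add T (q3 == !q1), F q1.
            × closes — contains both q1 and !q1.
11 branches closed, 2 open.
An open branch gives a countermodel: q1=1, q3=0, q4=1, q5=1 (unmentioned atoms arbitrary); the premises hold there but the conclusion fails.

No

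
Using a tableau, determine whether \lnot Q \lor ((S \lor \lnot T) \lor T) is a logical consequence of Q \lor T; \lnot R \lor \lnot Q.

Yes

Initial set: {T (Q \lor T); T (\lnot R \lor \lnot Q); F (\lnot Q \lor ((S \lor \lnot T) \lor T))}.
F (\lnot Q \lor ((S \lor \lnot T) \lor T)): α-rule — add F \lnot Q, F ((S \lor \lnot T) \lor T).
F ((S \lor \lnot T) \lor T): α-rule — add F (S \lor \lnot T), F T.
F (S \lor \lnot T): α-rule — add F S, F \lnot T.
× closes — contains both T and \lnot T.
All 1 branch closes.
Every branch closed, so the premises entail the conclusion.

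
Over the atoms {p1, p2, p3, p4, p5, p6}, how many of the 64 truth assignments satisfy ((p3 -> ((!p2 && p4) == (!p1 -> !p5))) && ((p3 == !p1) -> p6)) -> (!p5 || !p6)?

Initial set: {(((p3 -> ((!p2 && p4) == (!p1 -> !p5))) && ((p3 == !p1) -> p6)) -> (!p5 || !p6))}.
(((p3 -> ((!p2 && p4) == (!p1 -> !p5))) && ((p3 == !p1) -> p6)) -> (!p5 || !p6)): β-rule — branch into !((p3 -> ((!p2 && p4) == (!p1 -> !p5))) && ((p3 == !p1) -> p6))  //  (!p5 || !p6).
  branch 1 (add !((p3 -> ((!p2 && p4) == (!p1 -> !p5))) && ((p3 == !p1) -> p6))):
    !((p3 -> ((!p2 && p4) == (!p1 -> !p5))) && ((p3 == !p1) -> p6)): β-rule — branch into !(p3 -> ((!p2 && p4) == (!p1 -> !p5)))  //  !((p3 == !p1) -> p6).
      branch 1.1 (add !(p3 -> ((!p2 && p4) == (!p1 -> !p5)))):
        !(p3 -> ((!p2 && p4) == (!p1 -> !p5))): α-rule — add p3, !((!p2 && p4) == (!p1 -> !p5)).
        !((!p2 && p4) == (!p1 -> !p5)): β-rule — branch into (!p2 && p4), !(!p1 -> !p5)  //  !(!p2 && p4), (!p1 -> !p5).
          branch 1.1.1 (add (!p2 && p4), !(!p1 -> !p5)):
            (!p2 && p4): α-rule — add !p2, p4.
            !(!p1 -> !p5): α-rule — add !p1, !!p5.
            ○ open, literals {p1=F, p2=F, p3=T, p4=T, p5=T}.
          branch 1.1.2 (add !(!p2 && p4), (!p1 -> !p5)):
            !(!p2 && p4): β-rule — branch into !!p2  //  !p4.
              branch 1.1.2.1 (add !!p2):
                (!p1 -> !p5): β-rule — branch into !!p1  //  !p5.
                  branch 1.1.2.1.1 (add !!p1):
                    ○ open, literals {p1=T, p2=T, p3=T}.
                  branch 1.1.2.1.2 (add !p5):
                    ○ open, literals {p2=T, p3=T, p5=F}.
              branch 1.1.2.2 (add !p4):
                (!p1 -> !p5): β-rule — branch into !!p1  //  !p5.
                  branch 1.1.2.2.1 (add !!p1):
                    ○ open, literals {p1=T, p3=T, p4=F}.
                  branch 1.1.2.2.2 (add !p5):
                    ○ open, literals {p3=T, p4=F, p5=F}.
      branch 1.2 (add !((p3 == !p1) -> p6)):
        !((p3 == !p1) -> p6): α-rule — add (p3 == !p1), !p6.
        (p3 == !p1): β-rule — branch into p3, !p1  //  !p3, !!p1.
          branch 1.2.1 (add p3, !p1):
            ○ open, literals {p1=F, p3=T, p6=F}.
          branch 1.2.2 (add !p3, !!p1):
            ○ open, literals {p1=T, p3=F, p6=F}.
  branch 2 (add (!p5 || !p6)):
    (!p5 || !p6): β-rule — branch into !p5  //  !p6.
      branch 2.1 (add !p5):
        ○ open, literals {p5=F}.
      branch 2.2 (add !p6):
        ○ open, literals {p6=F}.
0 branches closed, 9 open.
Each open branch fixes some atoms; the unmentioned ones are free. Counting distinct full assignments: branch {p1=F, p2=F, p3=T, p4=T, p5=T} (p6) contributes 2 new; branch {p1=T, p2=T, p3=T} (p4, p5, p6) contributes 8 new; branch {p2=T, p3=T, p5=F} (p1, p4, p6) contributes 4 new; branch {p1=T, p3=T, p4=F} (p2, p5, p6) contributes 4 new; branch {p3=T, p4=F, p5=F} (p1, p2, p6) contributes 2 new; branch {p1=F, p3=T, p6=F} (p2, p4, p5) contributes 4 new; branch {p1=T, p3=F, p6=F} (p2, p4, p5) contributes 8 new; branch {p5=F} (p1, p2, p3, p4, p6) contributes 15 new; branch {p6=F} (p1, p2, p3, p4, p5) contributes 5 new. Total: 52.

52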